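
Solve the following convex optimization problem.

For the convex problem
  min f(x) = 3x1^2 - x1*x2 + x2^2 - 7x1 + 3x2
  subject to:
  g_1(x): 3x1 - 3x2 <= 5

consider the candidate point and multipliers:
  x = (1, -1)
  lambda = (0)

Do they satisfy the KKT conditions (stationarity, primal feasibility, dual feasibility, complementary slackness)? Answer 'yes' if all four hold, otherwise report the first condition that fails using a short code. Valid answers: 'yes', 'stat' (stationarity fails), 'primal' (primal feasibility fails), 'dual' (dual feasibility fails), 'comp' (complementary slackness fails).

Gradient of f: grad f(x) = Q x + c = (0, 0)
Constraint values g_i(x) = a_i^T x - b_i:
  g_1((1, -1)) = 1
Stationarity residual: grad f(x) + sum_i lambda_i a_i = (0, 0)
  -> stationarity OK
Primal feasibility (all g_i <= 0): FAILS
Dual feasibility (all lambda_i >= 0): OK
Complementary slackness (lambda_i * g_i(x) = 0 for all i): OK

Verdict: the first failing condition is primal_feasibility -> primal.

primal


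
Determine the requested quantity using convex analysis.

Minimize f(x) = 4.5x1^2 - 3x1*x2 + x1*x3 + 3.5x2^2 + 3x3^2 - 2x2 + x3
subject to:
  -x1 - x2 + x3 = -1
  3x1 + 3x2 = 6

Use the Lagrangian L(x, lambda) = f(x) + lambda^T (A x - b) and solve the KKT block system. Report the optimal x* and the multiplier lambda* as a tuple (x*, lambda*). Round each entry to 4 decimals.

Form the Lagrangian:
  L(x, lambda) = (1/2) x^T Q x + c^T x + lambda^T (A x - b)
Stationarity (grad_x L = 0): Q x + c + A^T lambda = 0.
Primal feasibility: A x = b.

This gives the KKT block system:
  [ Q   A^T ] [ x     ]   [-c ]
  [ A    0  ] [ lambda ] = [ b ]

Solving the linear system:
  x*      = (0.7727, 1.2273, 1)
  lambda* = (-7.7727, -4.0152)
  f(x*)   = 7.4318

x* = (0.7727, 1.2273, 1), lambda* = (-7.7727, -4.0152)


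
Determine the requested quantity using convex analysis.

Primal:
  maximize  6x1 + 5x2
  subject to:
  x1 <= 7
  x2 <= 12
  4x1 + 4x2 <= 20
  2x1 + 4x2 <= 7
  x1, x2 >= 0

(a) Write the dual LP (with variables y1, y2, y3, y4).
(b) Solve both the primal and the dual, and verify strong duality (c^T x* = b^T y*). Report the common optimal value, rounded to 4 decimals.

The standard primal-dual pair for 'max c^T x s.t. A x <= b, x >= 0' is:
  Dual:  min b^T y  s.t.  A^T y >= c,  y >= 0.

So the dual LP is:
  minimize  7y1 + 12y2 + 20y3 + 7y4
  subject to:
    y1 + 4y3 + 2y4 >= 6
    y2 + 4y3 + 4y4 >= 5
    y1, y2, y3, y4 >= 0

Solving the primal: x* = (3.5, 0).
  primal value c^T x* = 21.
Solving the dual: y* = (0, 0, 0, 3).
  dual value b^T y* = 21.
Strong duality: c^T x* = b^T y*. Confirmed.

21


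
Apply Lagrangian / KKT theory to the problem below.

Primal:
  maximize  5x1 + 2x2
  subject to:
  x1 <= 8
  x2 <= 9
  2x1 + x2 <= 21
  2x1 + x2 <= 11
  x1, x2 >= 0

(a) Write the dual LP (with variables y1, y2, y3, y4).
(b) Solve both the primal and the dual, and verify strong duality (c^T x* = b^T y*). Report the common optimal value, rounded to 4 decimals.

The standard primal-dual pair for 'max c^T x s.t. A x <= b, x >= 0' is:
  Dual:  min b^T y  s.t.  A^T y >= c,  y >= 0.

So the dual LP is:
  minimize  8y1 + 9y2 + 21y3 + 11y4
  subject to:
    y1 + 2y3 + 2y4 >= 5
    y2 + y3 + y4 >= 2
    y1, y2, y3, y4 >= 0

Solving the primal: x* = (5.5, 0).
  primal value c^T x* = 27.5.
Solving the dual: y* = (0, 0, 0, 2.5).
  dual value b^T y* = 27.5.
Strong duality: c^T x* = b^T y*. Confirmed.

27.5


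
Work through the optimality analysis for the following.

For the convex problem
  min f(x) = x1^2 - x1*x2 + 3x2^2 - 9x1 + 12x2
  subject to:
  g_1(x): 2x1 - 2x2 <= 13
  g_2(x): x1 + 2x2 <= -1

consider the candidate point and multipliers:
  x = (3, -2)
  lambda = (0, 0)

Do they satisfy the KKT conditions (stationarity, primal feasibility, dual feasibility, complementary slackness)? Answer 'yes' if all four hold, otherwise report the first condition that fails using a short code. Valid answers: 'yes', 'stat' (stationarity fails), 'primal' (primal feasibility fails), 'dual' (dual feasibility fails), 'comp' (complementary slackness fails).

Gradient of f: grad f(x) = Q x + c = (-1, -3)
Constraint values g_i(x) = a_i^T x - b_i:
  g_1((3, -2)) = -3
  g_2((3, -2)) = 0
Stationarity residual: grad f(x) + sum_i lambda_i a_i = (-1, -3)
  -> stationarity FAILS
Primal feasibility (all g_i <= 0): OK
Dual feasibility (all lambda_i >= 0): OK
Complementary slackness (lambda_i * g_i(x) = 0 for all i): OK

Verdict: the first failing condition is stationarity -> stat.

stat


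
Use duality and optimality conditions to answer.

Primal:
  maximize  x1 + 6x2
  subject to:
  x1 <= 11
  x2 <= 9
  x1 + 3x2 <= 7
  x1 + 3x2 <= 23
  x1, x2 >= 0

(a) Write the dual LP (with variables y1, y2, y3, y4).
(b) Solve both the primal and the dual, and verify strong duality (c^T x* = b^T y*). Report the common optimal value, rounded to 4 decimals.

The standard primal-dual pair for 'max c^T x s.t. A x <= b, x >= 0' is:
  Dual:  min b^T y  s.t.  A^T y >= c,  y >= 0.

So the dual LP is:
  minimize  11y1 + 9y2 + 7y3 + 23y4
  subject to:
    y1 + y3 + y4 >= 1
    y2 + 3y3 + 3y4 >= 6
    y1, y2, y3, y4 >= 0

Solving the primal: x* = (0, 2.3333).
  primal value c^T x* = 14.
Solving the dual: y* = (0, 0, 2, 0).
  dual value b^T y* = 14.
Strong duality: c^T x* = b^T y*. Confirmed.

14


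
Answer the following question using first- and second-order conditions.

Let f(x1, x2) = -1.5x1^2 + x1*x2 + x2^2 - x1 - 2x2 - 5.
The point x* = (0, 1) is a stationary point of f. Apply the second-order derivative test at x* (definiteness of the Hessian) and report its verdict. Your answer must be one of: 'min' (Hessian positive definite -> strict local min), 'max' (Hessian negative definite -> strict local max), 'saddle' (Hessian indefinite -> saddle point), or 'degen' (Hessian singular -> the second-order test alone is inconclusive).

Compute the Hessian H = grad^2 f:
  H = [[-3, 1], [1, 2]]
Verify stationarity: grad f(x*) = H x* + g = (0, 0).
Eigenvalues of H: -3.1926, 2.1926.
Eigenvalues have mixed signs, so H is indefinite -> x* is a saddle point.

saddle


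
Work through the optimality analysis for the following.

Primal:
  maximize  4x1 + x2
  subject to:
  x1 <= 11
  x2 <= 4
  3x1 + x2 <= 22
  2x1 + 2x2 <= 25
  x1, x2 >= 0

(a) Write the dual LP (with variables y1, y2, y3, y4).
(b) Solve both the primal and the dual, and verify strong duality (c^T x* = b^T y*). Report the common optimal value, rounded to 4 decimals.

The standard primal-dual pair for 'max c^T x s.t. A x <= b, x >= 0' is:
  Dual:  min b^T y  s.t.  A^T y >= c,  y >= 0.

So the dual LP is:
  minimize  11y1 + 4y2 + 22y3 + 25y4
  subject to:
    y1 + 3y3 + 2y4 >= 4
    y2 + y3 + 2y4 >= 1
    y1, y2, y3, y4 >= 0

Solving the primal: x* = (7.3333, 0).
  primal value c^T x* = 29.3333.
Solving the dual: y* = (0, 0, 1.3333, 0).
  dual value b^T y* = 29.3333.
Strong duality: c^T x* = b^T y*. Confirmed.

29.3333


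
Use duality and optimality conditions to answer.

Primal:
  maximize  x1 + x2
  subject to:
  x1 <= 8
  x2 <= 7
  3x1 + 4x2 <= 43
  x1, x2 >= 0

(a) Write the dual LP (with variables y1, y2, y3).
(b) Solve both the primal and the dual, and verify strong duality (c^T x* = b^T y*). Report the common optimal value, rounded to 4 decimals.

The standard primal-dual pair for 'max c^T x s.t. A x <= b, x >= 0' is:
  Dual:  min b^T y  s.t.  A^T y >= c,  y >= 0.

So the dual LP is:
  minimize  8y1 + 7y2 + 43y3
  subject to:
    y1 + 3y3 >= 1
    y2 + 4y3 >= 1
    y1, y2, y3 >= 0

Solving the primal: x* = (8, 4.75).
  primal value c^T x* = 12.75.
Solving the dual: y* = (0.25, 0, 0.25).
  dual value b^T y* = 12.75.
Strong duality: c^T x* = b^T y*. Confirmed.

12.75


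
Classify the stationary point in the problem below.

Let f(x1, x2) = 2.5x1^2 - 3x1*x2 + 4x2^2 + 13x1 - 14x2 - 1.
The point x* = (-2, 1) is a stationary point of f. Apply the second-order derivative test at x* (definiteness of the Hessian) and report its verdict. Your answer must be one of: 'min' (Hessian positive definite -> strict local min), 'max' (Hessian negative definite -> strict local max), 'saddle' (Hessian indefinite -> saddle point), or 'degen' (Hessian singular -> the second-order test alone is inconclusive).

Compute the Hessian H = grad^2 f:
  H = [[5, -3], [-3, 8]]
Verify stationarity: grad f(x*) = H x* + g = (0, 0).
Eigenvalues of H: 3.1459, 9.8541.
Both eigenvalues > 0, so H is positive definite -> x* is a strict local min.

min


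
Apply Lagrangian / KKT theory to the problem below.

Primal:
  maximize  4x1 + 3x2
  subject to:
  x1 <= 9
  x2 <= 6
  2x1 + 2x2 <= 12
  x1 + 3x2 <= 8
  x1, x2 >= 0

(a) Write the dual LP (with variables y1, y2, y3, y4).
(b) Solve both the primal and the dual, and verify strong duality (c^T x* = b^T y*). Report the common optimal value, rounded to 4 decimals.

The standard primal-dual pair for 'max c^T x s.t. A x <= b, x >= 0' is:
  Dual:  min b^T y  s.t.  A^T y >= c,  y >= 0.

So the dual LP is:
  minimize  9y1 + 6y2 + 12y3 + 8y4
  subject to:
    y1 + 2y3 + y4 >= 4
    y2 + 2y3 + 3y4 >= 3
    y1, y2, y3, y4 >= 0

Solving the primal: x* = (6, 0).
  primal value c^T x* = 24.
Solving the dual: y* = (0, 0, 2, 0).
  dual value b^T y* = 24.
Strong duality: c^T x* = b^T y*. Confirmed.

24


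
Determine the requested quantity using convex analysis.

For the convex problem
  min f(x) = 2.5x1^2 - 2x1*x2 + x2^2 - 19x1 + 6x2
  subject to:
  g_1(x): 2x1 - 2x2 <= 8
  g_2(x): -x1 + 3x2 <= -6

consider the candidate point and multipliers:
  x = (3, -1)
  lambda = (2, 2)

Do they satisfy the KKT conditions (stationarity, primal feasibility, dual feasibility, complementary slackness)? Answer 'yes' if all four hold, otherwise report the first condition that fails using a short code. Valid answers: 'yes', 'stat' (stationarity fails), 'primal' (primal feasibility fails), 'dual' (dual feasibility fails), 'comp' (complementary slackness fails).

Gradient of f: grad f(x) = Q x + c = (-2, -2)
Constraint values g_i(x) = a_i^T x - b_i:
  g_1((3, -1)) = 0
  g_2((3, -1)) = 0
Stationarity residual: grad f(x) + sum_i lambda_i a_i = (0, 0)
  -> stationarity OK
Primal feasibility (all g_i <= 0): OK
Dual feasibility (all lambda_i >= 0): OK
Complementary slackness (lambda_i * g_i(x) = 0 for all i): OK

Verdict: yes, KKT holds.

yes


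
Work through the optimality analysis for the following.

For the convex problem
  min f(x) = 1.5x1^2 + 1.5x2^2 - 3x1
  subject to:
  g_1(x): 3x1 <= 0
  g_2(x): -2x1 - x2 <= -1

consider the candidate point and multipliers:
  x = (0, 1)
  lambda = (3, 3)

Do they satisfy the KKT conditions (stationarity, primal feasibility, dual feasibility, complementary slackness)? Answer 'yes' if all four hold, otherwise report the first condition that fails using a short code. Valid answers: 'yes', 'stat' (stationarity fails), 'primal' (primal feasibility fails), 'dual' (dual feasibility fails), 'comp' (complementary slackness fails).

Gradient of f: grad f(x) = Q x + c = (-3, 3)
Constraint values g_i(x) = a_i^T x - b_i:
  g_1((0, 1)) = 0
  g_2((0, 1)) = 0
Stationarity residual: grad f(x) + sum_i lambda_i a_i = (0, 0)
  -> stationarity OK
Primal feasibility (all g_i <= 0): OK
Dual feasibility (all lambda_i >= 0): OK
Complementary slackness (lambda_i * g_i(x) = 0 for all i): OK

Verdict: yes, KKT holds.

yes


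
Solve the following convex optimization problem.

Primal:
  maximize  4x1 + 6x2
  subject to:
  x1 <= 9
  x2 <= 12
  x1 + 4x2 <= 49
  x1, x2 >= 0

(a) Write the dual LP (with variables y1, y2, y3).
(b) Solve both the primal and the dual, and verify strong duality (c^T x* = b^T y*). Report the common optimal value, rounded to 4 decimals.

The standard primal-dual pair for 'max c^T x s.t. A x <= b, x >= 0' is:
  Dual:  min b^T y  s.t.  A^T y >= c,  y >= 0.

So the dual LP is:
  minimize  9y1 + 12y2 + 49y3
  subject to:
    y1 + y3 >= 4
    y2 + 4y3 >= 6
    y1, y2, y3 >= 0

Solving the primal: x* = (9, 10).
  primal value c^T x* = 96.
Solving the dual: y* = (2.5, 0, 1.5).
  dual value b^T y* = 96.
Strong duality: c^T x* = b^T y*. Confirmed.

96


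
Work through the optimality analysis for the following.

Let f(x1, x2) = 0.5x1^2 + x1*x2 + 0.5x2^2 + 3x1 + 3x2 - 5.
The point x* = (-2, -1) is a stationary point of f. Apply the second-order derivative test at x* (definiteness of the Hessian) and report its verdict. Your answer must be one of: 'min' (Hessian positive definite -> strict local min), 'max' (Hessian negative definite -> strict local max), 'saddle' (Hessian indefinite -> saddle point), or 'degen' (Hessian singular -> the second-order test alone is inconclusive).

Compute the Hessian H = grad^2 f:
  H = [[1, 1], [1, 1]]
Verify stationarity: grad f(x*) = H x* + g = (0, 0).
Eigenvalues of H: 0, 2.
H has a zero eigenvalue (singular; positive semidefinite but not definite), so H is neither positive definite, negative definite, nor indefinite. The second-order test alone is inconclusive -> degen.
(Indeed, f is constant along the null direction of H through x*, so x* is not a strict local extremum.)

degen


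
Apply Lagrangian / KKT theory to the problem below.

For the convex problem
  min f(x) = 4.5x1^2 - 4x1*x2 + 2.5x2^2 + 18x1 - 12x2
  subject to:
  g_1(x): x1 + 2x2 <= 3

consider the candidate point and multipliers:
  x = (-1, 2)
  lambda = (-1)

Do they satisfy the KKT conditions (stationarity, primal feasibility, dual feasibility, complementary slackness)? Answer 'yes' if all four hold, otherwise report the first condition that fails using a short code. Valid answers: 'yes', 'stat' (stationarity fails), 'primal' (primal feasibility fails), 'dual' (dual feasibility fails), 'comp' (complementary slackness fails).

Gradient of f: grad f(x) = Q x + c = (1, 2)
Constraint values g_i(x) = a_i^T x - b_i:
  g_1((-1, 2)) = 0
Stationarity residual: grad f(x) + sum_i lambda_i a_i = (0, 0)
  -> stationarity OK
Primal feasibility (all g_i <= 0): OK
Dual feasibility (all lambda_i >= 0): FAILS
Complementary slackness (lambda_i * g_i(x) = 0 for all i): OK

Verdict: the first failing condition is dual_feasibility -> dual.

dual


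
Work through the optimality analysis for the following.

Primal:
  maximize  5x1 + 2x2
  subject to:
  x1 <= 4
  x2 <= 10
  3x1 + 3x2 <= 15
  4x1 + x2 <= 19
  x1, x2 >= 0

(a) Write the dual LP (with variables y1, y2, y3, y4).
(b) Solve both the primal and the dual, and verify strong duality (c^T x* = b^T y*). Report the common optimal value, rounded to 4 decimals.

The standard primal-dual pair for 'max c^T x s.t. A x <= b, x >= 0' is:
  Dual:  min b^T y  s.t.  A^T y >= c,  y >= 0.

So the dual LP is:
  minimize  4y1 + 10y2 + 15y3 + 19y4
  subject to:
    y1 + 3y3 + 4y4 >= 5
    y2 + 3y3 + y4 >= 2
    y1, y2, y3, y4 >= 0

Solving the primal: x* = (4, 1).
  primal value c^T x* = 22.
Solving the dual: y* = (3, 0, 0.6667, 0).
  dual value b^T y* = 22.
Strong duality: c^T x* = b^T y*. Confirmed.

22


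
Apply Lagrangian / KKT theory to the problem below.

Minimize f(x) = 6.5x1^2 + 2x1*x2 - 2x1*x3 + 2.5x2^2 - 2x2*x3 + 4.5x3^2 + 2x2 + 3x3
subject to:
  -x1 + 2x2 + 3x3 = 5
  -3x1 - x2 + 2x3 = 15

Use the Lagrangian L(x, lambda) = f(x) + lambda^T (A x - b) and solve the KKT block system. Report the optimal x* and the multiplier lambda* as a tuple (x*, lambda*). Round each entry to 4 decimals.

Form the Lagrangian:
  L(x, lambda) = (1/2) x^T Q x + c^T x + lambda^T (A x - b)
Stationarity (grad_x L = 0): Q x + c + A^T lambda = 0.
Primal feasibility: A x = b.

This gives the KKT block system:
  [ Q   A^T ] [ x     ]   [-c ]
  [ A    0  ] [ lambda ] = [ b ]

Solving the linear system:
  x*      = (-3.087, -1.913, 1.913)
  lambda* = (0.7019, -16.1615)
  f(x*)   = 120.413

x* = (-3.087, -1.913, 1.913), lambda* = (0.7019, -16.1615)


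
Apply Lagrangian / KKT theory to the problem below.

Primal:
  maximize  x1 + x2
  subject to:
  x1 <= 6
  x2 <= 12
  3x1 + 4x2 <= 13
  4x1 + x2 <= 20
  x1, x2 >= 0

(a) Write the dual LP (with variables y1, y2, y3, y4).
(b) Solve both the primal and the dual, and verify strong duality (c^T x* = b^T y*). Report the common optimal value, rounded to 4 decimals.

The standard primal-dual pair for 'max c^T x s.t. A x <= b, x >= 0' is:
  Dual:  min b^T y  s.t.  A^T y >= c,  y >= 0.

So the dual LP is:
  minimize  6y1 + 12y2 + 13y3 + 20y4
  subject to:
    y1 + 3y3 + 4y4 >= 1
    y2 + 4y3 + y4 >= 1
    y1, y2, y3, y4 >= 0

Solving the primal: x* = (4.3333, 0).
  primal value c^T x* = 4.3333.
Solving the dual: y* = (0, 0, 0.3333, 0).
  dual value b^T y* = 4.3333.
Strong duality: c^T x* = b^T y*. Confirmed.

4.3333


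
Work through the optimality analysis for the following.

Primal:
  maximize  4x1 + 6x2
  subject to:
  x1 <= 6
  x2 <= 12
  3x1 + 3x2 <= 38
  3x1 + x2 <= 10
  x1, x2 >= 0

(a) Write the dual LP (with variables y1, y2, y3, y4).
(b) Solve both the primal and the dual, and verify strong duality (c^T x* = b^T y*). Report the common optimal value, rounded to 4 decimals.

The standard primal-dual pair for 'max c^T x s.t. A x <= b, x >= 0' is:
  Dual:  min b^T y  s.t.  A^T y >= c,  y >= 0.

So the dual LP is:
  minimize  6y1 + 12y2 + 38y3 + 10y4
  subject to:
    y1 + 3y3 + 3y4 >= 4
    y2 + 3y3 + y4 >= 6
    y1, y2, y3, y4 >= 0

Solving the primal: x* = (0, 10).
  primal value c^T x* = 60.
Solving the dual: y* = (0, 0, 0, 6).
  dual value b^T y* = 60.
Strong duality: c^T x* = b^T y*. Confirmed.

60


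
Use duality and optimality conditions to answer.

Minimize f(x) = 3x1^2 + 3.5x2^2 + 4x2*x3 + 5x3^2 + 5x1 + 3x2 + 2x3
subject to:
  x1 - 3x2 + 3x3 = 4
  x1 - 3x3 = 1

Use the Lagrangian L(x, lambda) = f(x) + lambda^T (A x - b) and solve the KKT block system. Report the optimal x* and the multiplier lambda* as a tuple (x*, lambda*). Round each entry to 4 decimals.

Form the Lagrangian:
  L(x, lambda) = (1/2) x^T Q x + c^T x + lambda^T (A x - b)
Stationarity (grad_x L = 0): Q x + c + A^T lambda = 0.
Primal feasibility: A x = b.

This gives the KKT block system:
  [ Q   A^T ] [ x     ]   [-c ]
  [ A    0  ] [ lambda ] = [ b ]

Solving the linear system:
  x*      = (0.3611, -1.4259, -0.213)
  lambda* = (-2.6111, -4.5556)
  f(x*)   = 6.0509

x* = (0.3611, -1.4259, -0.213), lambda* = (-2.6111, -4.5556)


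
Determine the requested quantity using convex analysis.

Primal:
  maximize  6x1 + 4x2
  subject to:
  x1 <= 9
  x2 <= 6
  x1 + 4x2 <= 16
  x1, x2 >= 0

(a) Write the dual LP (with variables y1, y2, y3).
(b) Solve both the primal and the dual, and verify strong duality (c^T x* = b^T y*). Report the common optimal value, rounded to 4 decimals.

The standard primal-dual pair for 'max c^T x s.t. A x <= b, x >= 0' is:
  Dual:  min b^T y  s.t.  A^T y >= c,  y >= 0.

So the dual LP is:
  minimize  9y1 + 6y2 + 16y3
  subject to:
    y1 + y3 >= 6
    y2 + 4y3 >= 4
    y1, y2, y3 >= 0

Solving the primal: x* = (9, 1.75).
  primal value c^T x* = 61.
Solving the dual: y* = (5, 0, 1).
  dual value b^T y* = 61.
Strong duality: c^T x* = b^T y*. Confirmed.

61


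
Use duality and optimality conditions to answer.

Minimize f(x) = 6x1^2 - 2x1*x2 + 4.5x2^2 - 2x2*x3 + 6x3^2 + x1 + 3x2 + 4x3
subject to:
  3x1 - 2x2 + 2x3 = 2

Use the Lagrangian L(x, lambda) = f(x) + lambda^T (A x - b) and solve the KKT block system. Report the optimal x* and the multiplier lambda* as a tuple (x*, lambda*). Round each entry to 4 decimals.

Form the Lagrangian:
  L(x, lambda) = (1/2) x^T Q x + c^T x + lambda^T (A x - b)
Stationarity (grad_x L = 0): Q x + c + A^T lambda = 0.
Primal feasibility: A x = b.

This gives the KKT block system:
  [ Q   A^T ] [ x     ]   [-c ]
  [ A    0  ] [ lambda ] = [ b ]

Solving the linear system:
  x*      = (0.2727, -0.7273, -0.1364)
  lambda* = (-1.9091)
  f(x*)   = 0.6818

x* = (0.2727, -0.7273, -0.1364), lambda* = (-1.9091)


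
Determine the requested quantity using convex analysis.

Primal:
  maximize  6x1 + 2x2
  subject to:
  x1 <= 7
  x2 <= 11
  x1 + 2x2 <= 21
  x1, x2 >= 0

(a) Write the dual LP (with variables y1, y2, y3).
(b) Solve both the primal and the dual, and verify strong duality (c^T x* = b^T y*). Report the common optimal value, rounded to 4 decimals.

The standard primal-dual pair for 'max c^T x s.t. A x <= b, x >= 0' is:
  Dual:  min b^T y  s.t.  A^T y >= c,  y >= 0.

So the dual LP is:
  minimize  7y1 + 11y2 + 21y3
  subject to:
    y1 + y3 >= 6
    y2 + 2y3 >= 2
    y1, y2, y3 >= 0

Solving the primal: x* = (7, 7).
  primal value c^T x* = 56.
Solving the dual: y* = (5, 0, 1).
  dual value b^T y* = 56.
Strong duality: c^T x* = b^T y*. Confirmed.

56


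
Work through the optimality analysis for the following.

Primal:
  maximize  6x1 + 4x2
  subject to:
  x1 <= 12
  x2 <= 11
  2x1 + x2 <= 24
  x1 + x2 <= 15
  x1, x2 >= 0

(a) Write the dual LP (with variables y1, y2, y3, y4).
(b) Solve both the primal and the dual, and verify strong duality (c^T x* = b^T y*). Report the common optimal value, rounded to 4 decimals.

The standard primal-dual pair for 'max c^T x s.t. A x <= b, x >= 0' is:
  Dual:  min b^T y  s.t.  A^T y >= c,  y >= 0.

So the dual LP is:
  minimize  12y1 + 11y2 + 24y3 + 15y4
  subject to:
    y1 + 2y3 + y4 >= 6
    y2 + y3 + y4 >= 4
    y1, y2, y3, y4 >= 0

Solving the primal: x* = (9, 6).
  primal value c^T x* = 78.
Solving the dual: y* = (0, 0, 2, 2).
  dual value b^T y* = 78.
Strong duality: c^T x* = b^T y*. Confirmed.

78


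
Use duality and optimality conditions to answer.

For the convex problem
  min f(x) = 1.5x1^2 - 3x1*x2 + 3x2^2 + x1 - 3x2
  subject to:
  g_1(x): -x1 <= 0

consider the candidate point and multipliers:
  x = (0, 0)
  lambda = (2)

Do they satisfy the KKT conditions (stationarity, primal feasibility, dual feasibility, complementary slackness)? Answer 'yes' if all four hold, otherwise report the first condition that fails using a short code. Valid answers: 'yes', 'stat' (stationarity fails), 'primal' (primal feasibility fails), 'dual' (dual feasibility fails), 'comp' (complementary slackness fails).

Gradient of f: grad f(x) = Q x + c = (1, -3)
Constraint values g_i(x) = a_i^T x - b_i:
  g_1((0, 0)) = 0
Stationarity residual: grad f(x) + sum_i lambda_i a_i = (-1, -3)
  -> stationarity FAILS
Primal feasibility (all g_i <= 0): OK
Dual feasibility (all lambda_i >= 0): OK
Complementary slackness (lambda_i * g_i(x) = 0 for all i): OK

Verdict: the first failing condition is stationarity -> stat.

stat


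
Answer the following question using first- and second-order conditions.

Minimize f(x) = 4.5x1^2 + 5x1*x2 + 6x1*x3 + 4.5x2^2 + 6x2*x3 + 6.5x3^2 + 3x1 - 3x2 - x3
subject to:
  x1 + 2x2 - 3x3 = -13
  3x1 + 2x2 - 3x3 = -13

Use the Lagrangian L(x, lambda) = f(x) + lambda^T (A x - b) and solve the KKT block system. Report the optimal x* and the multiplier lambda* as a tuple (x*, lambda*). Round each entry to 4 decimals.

Form the Lagrangian:
  L(x, lambda) = (1/2) x^T Q x + c^T x + lambda^T (A x - b)
Stationarity (grad_x L = 0): Q x + c + A^T lambda = 0.
Primal feasibility: A x = b.

This gives the KKT block system:
  [ Q   A^T ] [ x     ]   [-c ]
  [ A    0  ] [ lambda ] = [ b ]

Solving the linear system:
  x*      = (0, -2.6293, 2.5805)
  lambda* = (11.0537, -5.4634)
  f(x*)   = 38.9902

x* = (0, -2.6293, 2.5805), lambda* = (11.0537, -5.4634)


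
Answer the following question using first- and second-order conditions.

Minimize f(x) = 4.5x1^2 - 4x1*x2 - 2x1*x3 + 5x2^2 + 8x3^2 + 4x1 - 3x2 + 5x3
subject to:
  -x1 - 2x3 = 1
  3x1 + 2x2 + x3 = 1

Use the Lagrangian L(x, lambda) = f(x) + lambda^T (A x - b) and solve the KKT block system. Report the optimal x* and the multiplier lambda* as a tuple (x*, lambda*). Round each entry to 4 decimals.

Form the Lagrangian:
  L(x, lambda) = (1/2) x^T Q x + c^T x + lambda^T (A x - b)
Stationarity (grad_x L = 0): Q x + c + A^T lambda = 0.
Primal feasibility: A x = b.

This gives the KKT block system:
  [ Q   A^T ] [ x     ]   [-c ]
  [ A    0  ] [ lambda ] = [ b ]

Solving the linear system:
  x*      = (0.0523, 0.6846, -0.5262)
  lambda* = (-2.6708, -1.8185)
  f(x*)   = 0.0069

x* = (0.0523, 0.6846, -0.5262), lambda* = (-2.6708, -1.8185)


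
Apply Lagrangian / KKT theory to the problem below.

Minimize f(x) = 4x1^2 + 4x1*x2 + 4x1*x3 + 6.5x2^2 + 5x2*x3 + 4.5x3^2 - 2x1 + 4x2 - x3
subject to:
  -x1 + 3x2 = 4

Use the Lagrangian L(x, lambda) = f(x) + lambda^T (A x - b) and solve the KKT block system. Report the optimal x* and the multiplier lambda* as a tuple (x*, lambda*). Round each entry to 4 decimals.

Form the Lagrangian:
  L(x, lambda) = (1/2) x^T Q x + c^T x + lambda^T (A x - b)
Stationarity (grad_x L = 0): Q x + c + A^T lambda = 0.
Primal feasibility: A x = b.

This gives the KKT block system:
  [ Q   A^T ] [ x     ]   [-c ]
  [ A    0  ] [ lambda ] = [ b ]

Solving the linear system:
  x*      = (-0.8049, 1.065, -0.1228)
  lambda* = (-4.6705)
  f(x*)   = 12.3374

x* = (-0.8049, 1.065, -0.1228), lambda* = (-4.6705)


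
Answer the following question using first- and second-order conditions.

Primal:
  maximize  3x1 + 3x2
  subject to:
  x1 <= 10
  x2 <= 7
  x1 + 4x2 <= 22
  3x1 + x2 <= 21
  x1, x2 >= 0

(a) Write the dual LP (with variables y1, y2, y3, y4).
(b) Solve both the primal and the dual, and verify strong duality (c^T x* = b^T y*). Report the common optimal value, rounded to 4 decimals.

The standard primal-dual pair for 'max c^T x s.t. A x <= b, x >= 0' is:
  Dual:  min b^T y  s.t.  A^T y >= c,  y >= 0.

So the dual LP is:
  minimize  10y1 + 7y2 + 22y3 + 21y4
  subject to:
    y1 + y3 + 3y4 >= 3
    y2 + 4y3 + y4 >= 3
    y1, y2, y3, y4 >= 0

Solving the primal: x* = (5.6364, 4.0909).
  primal value c^T x* = 29.1818.
Solving the dual: y* = (0, 0, 0.5455, 0.8182).
  dual value b^T y* = 29.1818.
Strong duality: c^T x* = b^T y*. Confirmed.

29.1818


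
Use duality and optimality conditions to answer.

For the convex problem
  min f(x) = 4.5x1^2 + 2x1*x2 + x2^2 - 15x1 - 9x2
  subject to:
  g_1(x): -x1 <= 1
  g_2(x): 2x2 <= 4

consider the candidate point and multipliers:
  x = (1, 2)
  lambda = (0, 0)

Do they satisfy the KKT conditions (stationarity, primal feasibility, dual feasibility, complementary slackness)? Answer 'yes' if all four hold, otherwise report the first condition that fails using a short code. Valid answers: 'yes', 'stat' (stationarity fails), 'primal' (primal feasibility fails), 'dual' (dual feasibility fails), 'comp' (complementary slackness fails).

Gradient of f: grad f(x) = Q x + c = (-2, -3)
Constraint values g_i(x) = a_i^T x - b_i:
  g_1((1, 2)) = -2
  g_2((1, 2)) = 0
Stationarity residual: grad f(x) + sum_i lambda_i a_i = (-2, -3)
  -> stationarity FAILS
Primal feasibility (all g_i <= 0): OK
Dual feasibility (all lambda_i >= 0): OK
Complementary slackness (lambda_i * g_i(x) = 0 for all i): OK

Verdict: the first failing condition is stationarity -> stat.

stat


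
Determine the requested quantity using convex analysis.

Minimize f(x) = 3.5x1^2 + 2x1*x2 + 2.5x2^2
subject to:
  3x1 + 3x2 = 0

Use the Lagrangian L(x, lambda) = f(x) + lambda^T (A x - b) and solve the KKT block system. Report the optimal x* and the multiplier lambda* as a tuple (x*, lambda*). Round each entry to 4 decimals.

Form the Lagrangian:
  L(x, lambda) = (1/2) x^T Q x + c^T x + lambda^T (A x - b)
Stationarity (grad_x L = 0): Q x + c + A^T lambda = 0.
Primal feasibility: A x = b.

This gives the KKT block system:
  [ Q   A^T ] [ x     ]   [-c ]
  [ A    0  ] [ lambda ] = [ b ]

Solving the linear system:
  x*      = (0, 0)
  lambda* = (0)
  f(x*)   = 0

x* = (0, 0), lambda* = (0)


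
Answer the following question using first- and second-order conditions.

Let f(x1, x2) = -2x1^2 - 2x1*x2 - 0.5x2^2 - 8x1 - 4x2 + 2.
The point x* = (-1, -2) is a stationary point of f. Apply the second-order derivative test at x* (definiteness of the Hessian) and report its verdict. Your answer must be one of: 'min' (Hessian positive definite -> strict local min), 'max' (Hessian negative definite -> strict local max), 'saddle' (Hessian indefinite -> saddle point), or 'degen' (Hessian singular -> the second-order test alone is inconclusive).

Compute the Hessian H = grad^2 f:
  H = [[-4, -2], [-2, -1]]
Verify stationarity: grad f(x*) = H x* + g = (0, 0).
Eigenvalues of H: -5, 0.
H has a zero eigenvalue (singular; negative semidefinite but not definite), so H is neither positive definite, negative definite, nor indefinite. The second-order test alone is inconclusive -> degen.
(Indeed, f is constant along the null direction of H through x*, so x* is not a strict local extremum.)

degen


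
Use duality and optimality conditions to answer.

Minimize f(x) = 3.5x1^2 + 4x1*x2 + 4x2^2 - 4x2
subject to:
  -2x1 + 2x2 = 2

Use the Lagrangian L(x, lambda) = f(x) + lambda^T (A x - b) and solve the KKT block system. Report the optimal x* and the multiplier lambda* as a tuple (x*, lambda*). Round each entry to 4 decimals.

Form the Lagrangian:
  L(x, lambda) = (1/2) x^T Q x + c^T x + lambda^T (A x - b)
Stationarity (grad_x L = 0): Q x + c + A^T lambda = 0.
Primal feasibility: A x = b.

This gives the KKT block system:
  [ Q   A^T ] [ x     ]   [-c ]
  [ A    0  ] [ lambda ] = [ b ]

Solving the linear system:
  x*      = (-0.3478, 0.6522)
  lambda* = (0.087)
  f(x*)   = -1.3913

x* = (-0.3478, 0.6522), lambda* = (0.087)


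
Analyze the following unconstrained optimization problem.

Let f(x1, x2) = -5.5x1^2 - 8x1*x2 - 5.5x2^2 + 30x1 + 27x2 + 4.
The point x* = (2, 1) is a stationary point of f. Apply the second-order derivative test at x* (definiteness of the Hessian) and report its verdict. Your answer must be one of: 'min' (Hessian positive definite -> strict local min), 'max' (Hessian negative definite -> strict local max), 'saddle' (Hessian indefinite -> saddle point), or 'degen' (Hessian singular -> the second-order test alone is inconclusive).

Compute the Hessian H = grad^2 f:
  H = [[-11, -8], [-8, -11]]
Verify stationarity: grad f(x*) = H x* + g = (0, 0).
Eigenvalues of H: -19, -3.
Both eigenvalues < 0, so H is negative definite -> x* is a strict local max.

max


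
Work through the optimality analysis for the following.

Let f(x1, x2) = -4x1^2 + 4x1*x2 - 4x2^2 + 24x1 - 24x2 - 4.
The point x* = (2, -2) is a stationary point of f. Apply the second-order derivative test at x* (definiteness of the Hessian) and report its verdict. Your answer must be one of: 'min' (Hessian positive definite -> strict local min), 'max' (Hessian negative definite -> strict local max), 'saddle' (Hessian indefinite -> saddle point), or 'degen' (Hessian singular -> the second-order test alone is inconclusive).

Compute the Hessian H = grad^2 f:
  H = [[-8, 4], [4, -8]]
Verify stationarity: grad f(x*) = H x* + g = (0, 0).
Eigenvalues of H: -12, -4.
Both eigenvalues < 0, so H is negative definite -> x* is a strict local max.

max


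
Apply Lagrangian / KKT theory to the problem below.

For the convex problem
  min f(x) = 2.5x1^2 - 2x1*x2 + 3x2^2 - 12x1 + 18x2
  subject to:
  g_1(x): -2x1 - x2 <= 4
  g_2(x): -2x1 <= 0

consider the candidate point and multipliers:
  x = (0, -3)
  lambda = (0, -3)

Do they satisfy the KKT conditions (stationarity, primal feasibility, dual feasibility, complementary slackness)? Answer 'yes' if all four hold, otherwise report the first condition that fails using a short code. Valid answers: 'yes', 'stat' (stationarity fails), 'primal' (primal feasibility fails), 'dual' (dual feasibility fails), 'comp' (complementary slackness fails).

Gradient of f: grad f(x) = Q x + c = (-6, 0)
Constraint values g_i(x) = a_i^T x - b_i:
  g_1((0, -3)) = -1
  g_2((0, -3)) = 0
Stationarity residual: grad f(x) + sum_i lambda_i a_i = (0, 0)
  -> stationarity OK
Primal feasibility (all g_i <= 0): OK
Dual feasibility (all lambda_i >= 0): FAILS
Complementary slackness (lambda_i * g_i(x) = 0 for all i): OK

Verdict: the first failing condition is dual_feasibility -> dual.

dual


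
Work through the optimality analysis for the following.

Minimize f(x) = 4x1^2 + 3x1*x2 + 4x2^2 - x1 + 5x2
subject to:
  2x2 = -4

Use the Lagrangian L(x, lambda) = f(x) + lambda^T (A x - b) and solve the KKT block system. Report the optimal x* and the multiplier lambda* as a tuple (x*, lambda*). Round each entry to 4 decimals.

Form the Lagrangian:
  L(x, lambda) = (1/2) x^T Q x + c^T x + lambda^T (A x - b)
Stationarity (grad_x L = 0): Q x + c + A^T lambda = 0.
Primal feasibility: A x = b.

This gives the KKT block system:
  [ Q   A^T ] [ x     ]   [-c ]
  [ A    0  ] [ lambda ] = [ b ]

Solving the linear system:
  x*      = (0.875, -2)
  lambda* = (4.1875)
  f(x*)   = 2.9375

x* = (0.875, -2), lambda* = (4.1875)


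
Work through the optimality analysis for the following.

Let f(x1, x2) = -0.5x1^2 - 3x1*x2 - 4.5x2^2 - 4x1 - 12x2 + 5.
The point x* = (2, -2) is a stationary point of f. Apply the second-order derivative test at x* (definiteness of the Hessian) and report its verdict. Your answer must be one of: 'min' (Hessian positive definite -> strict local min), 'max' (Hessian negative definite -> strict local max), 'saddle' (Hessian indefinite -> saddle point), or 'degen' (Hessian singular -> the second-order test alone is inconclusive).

Compute the Hessian H = grad^2 f:
  H = [[-1, -3], [-3, -9]]
Verify stationarity: grad f(x*) = H x* + g = (0, 0).
Eigenvalues of H: -10, 0.
H has a zero eigenvalue (singular; negative semidefinite but not definite), so H is neither positive definite, negative definite, nor indefinite. The second-order test alone is inconclusive -> degen.
(Indeed, f is constant along the null direction of H through x*, so x* is not a strict local extremum.)

degen


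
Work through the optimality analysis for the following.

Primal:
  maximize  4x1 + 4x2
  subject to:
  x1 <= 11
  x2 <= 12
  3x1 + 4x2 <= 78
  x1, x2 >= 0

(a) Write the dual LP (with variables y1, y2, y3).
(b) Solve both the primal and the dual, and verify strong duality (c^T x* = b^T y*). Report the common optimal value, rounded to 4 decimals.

The standard primal-dual pair for 'max c^T x s.t. A x <= b, x >= 0' is:
  Dual:  min b^T y  s.t.  A^T y >= c,  y >= 0.

So the dual LP is:
  minimize  11y1 + 12y2 + 78y3
  subject to:
    y1 + 3y3 >= 4
    y2 + 4y3 >= 4
    y1, y2, y3 >= 0

Solving the primal: x* = (11, 11.25).
  primal value c^T x* = 89.
Solving the dual: y* = (1, 0, 1).
  dual value b^T y* = 89.
Strong duality: c^T x* = b^T y*. Confirmed.

89


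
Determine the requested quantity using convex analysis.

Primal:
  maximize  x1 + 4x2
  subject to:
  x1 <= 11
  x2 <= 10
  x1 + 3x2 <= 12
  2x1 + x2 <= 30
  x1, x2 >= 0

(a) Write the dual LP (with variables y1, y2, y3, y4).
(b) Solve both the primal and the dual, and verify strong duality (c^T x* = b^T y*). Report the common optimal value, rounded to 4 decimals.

The standard primal-dual pair for 'max c^T x s.t. A x <= b, x >= 0' is:
  Dual:  min b^T y  s.t.  A^T y >= c,  y >= 0.

So the dual LP is:
  minimize  11y1 + 10y2 + 12y3 + 30y4
  subject to:
    y1 + y3 + 2y4 >= 1
    y2 + 3y3 + y4 >= 4
    y1, y2, y3, y4 >= 0

Solving the primal: x* = (0, 4).
  primal value c^T x* = 16.
Solving the dual: y* = (0, 0, 1.3333, 0).
  dual value b^T y* = 16.
Strong duality: c^T x* = b^T y*. Confirmed.

16


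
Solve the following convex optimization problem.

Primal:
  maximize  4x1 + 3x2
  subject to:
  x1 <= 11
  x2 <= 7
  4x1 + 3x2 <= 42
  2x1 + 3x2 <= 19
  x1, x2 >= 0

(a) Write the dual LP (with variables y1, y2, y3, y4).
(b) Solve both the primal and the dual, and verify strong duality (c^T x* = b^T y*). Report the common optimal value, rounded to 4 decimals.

The standard primal-dual pair for 'max c^T x s.t. A x <= b, x >= 0' is:
  Dual:  min b^T y  s.t.  A^T y >= c,  y >= 0.

So the dual LP is:
  minimize  11y1 + 7y2 + 42y3 + 19y4
  subject to:
    y1 + 4y3 + 2y4 >= 4
    y2 + 3y3 + 3y4 >= 3
    y1, y2, y3, y4 >= 0

Solving the primal: x* = (9.5, 0).
  primal value c^T x* = 38.
Solving the dual: y* = (0, 0, 0, 2).
  dual value b^T y* = 38.
Strong duality: c^T x* = b^T y*. Confirmed.

38


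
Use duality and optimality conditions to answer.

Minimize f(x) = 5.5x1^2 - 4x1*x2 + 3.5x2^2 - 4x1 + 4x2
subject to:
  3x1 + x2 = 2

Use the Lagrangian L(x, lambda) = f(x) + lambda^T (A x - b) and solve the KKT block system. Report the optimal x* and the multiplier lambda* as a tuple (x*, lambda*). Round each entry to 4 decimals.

Form the Lagrangian:
  L(x, lambda) = (1/2) x^T Q x + c^T x + lambda^T (A x - b)
Stationarity (grad_x L = 0): Q x + c + A^T lambda = 0.
Primal feasibility: A x = b.

This gives the KKT block system:
  [ Q   A^T ] [ x     ]   [-c ]
  [ A    0  ] [ lambda ] = [ b ]

Solving the linear system:
  x*      = (0.6735, -0.0204)
  lambda* = (-1.1633)
  f(x*)   = -0.2245

x* = (0.6735, -0.0204), lambda* = (-1.1633)


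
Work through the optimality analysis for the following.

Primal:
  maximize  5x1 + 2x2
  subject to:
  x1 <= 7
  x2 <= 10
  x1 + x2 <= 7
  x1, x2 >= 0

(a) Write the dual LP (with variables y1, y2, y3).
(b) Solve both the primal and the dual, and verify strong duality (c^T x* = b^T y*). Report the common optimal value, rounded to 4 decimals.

The standard primal-dual pair for 'max c^T x s.t. A x <= b, x >= 0' is:
  Dual:  min b^T y  s.t.  A^T y >= c,  y >= 0.

So the dual LP is:
  minimize  7y1 + 10y2 + 7y3
  subject to:
    y1 + y3 >= 5
    y2 + y3 >= 2
    y1, y2, y3 >= 0

Solving the primal: x* = (7, 0).
  primal value c^T x* = 35.
Solving the dual: y* = (3, 0, 2).
  dual value b^T y* = 35.
Strong duality: c^T x* = b^T y*. Confirmed.

35


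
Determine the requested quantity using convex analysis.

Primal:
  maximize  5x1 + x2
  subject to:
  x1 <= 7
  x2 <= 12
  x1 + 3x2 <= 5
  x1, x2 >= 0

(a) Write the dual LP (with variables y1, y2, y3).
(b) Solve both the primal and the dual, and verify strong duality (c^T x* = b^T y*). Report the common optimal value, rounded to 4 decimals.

The standard primal-dual pair for 'max c^T x s.t. A x <= b, x >= 0' is:
  Dual:  min b^T y  s.t.  A^T y >= c,  y >= 0.

So the dual LP is:
  minimize  7y1 + 12y2 + 5y3
  subject to:
    y1 + y3 >= 5
    y2 + 3y3 >= 1
    y1, y2, y3 >= 0

Solving the primal: x* = (5, 0).
  primal value c^T x* = 25.
Solving the dual: y* = (0, 0, 5).
  dual value b^T y* = 25.
Strong duality: c^T x* = b^T y*. Confirmed.

25


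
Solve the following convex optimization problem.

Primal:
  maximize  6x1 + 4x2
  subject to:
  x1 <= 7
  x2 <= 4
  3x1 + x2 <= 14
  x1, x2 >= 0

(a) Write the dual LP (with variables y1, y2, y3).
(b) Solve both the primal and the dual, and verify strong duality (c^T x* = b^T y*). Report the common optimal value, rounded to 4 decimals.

The standard primal-dual pair for 'max c^T x s.t. A x <= b, x >= 0' is:
  Dual:  min b^T y  s.t.  A^T y >= c,  y >= 0.

So the dual LP is:
  minimize  7y1 + 4y2 + 14y3
  subject to:
    y1 + 3y3 >= 6
    y2 + y3 >= 4
    y1, y2, y3 >= 0

Solving the primal: x* = (3.3333, 4).
  primal value c^T x* = 36.
Solving the dual: y* = (0, 2, 2).
  dual value b^T y* = 36.
Strong duality: c^T x* = b^T y*. Confirmed.

36


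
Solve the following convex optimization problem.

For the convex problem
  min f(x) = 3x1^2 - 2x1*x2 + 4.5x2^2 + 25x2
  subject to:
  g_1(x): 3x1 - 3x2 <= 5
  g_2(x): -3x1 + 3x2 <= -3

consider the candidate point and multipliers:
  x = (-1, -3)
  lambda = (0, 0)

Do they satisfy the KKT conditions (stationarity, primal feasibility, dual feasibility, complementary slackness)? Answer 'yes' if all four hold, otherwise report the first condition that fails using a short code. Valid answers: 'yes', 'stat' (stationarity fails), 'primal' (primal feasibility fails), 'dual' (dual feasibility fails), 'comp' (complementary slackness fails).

Gradient of f: grad f(x) = Q x + c = (0, 0)
Constraint values g_i(x) = a_i^T x - b_i:
  g_1((-1, -3)) = 1
  g_2((-1, -3)) = -3
Stationarity residual: grad f(x) + sum_i lambda_i a_i = (0, 0)
  -> stationarity OK
Primal feasibility (all g_i <= 0): FAILS
Dual feasibility (all lambda_i >= 0): OK
Complementary slackness (lambda_i * g_i(x) = 0 for all i): OK

Verdict: the first failing condition is primal_feasibility -> primal.

primal


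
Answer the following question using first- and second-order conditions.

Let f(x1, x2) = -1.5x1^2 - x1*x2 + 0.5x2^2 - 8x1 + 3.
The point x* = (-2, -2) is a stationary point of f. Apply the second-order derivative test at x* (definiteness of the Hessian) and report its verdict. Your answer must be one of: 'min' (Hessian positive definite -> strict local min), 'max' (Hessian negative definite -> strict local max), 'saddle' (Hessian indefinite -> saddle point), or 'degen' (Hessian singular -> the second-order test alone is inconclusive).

Compute the Hessian H = grad^2 f:
  H = [[-3, -1], [-1, 1]]
Verify stationarity: grad f(x*) = H x* + g = (0, 0).
Eigenvalues of H: -3.2361, 1.2361.
Eigenvalues have mixed signs, so H is indefinite -> x* is a saddle point.

saddle
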